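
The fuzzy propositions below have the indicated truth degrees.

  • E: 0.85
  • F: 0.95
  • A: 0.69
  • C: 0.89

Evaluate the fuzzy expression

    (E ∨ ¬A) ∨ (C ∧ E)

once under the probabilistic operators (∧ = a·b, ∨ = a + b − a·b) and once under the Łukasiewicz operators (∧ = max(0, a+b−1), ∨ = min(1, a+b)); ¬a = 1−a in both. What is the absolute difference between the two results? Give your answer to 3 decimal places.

0.025

Under probabilistic:
  ¬A = 1 − 0.6900 = 0.3100
  E ∨ ¬A = a + b − a·b on (0.8500, 0.3100) = 0.8965
  C ∧ E = a·b on (0.8900, 0.8500) = 0.7565
  (E ∨ ¬A) ∨ (C ∧ E) = a + b − a·b on (0.8965, 0.7565) = 0.9748
  → value = 0.9748
Under Łukasiewicz:
  ¬A = 1 − 0.69 = 0.31
  E ∨ ¬A = min(1, a+b) on (0.85, 0.31) = 1.00
  C ∧ E = max(0, a+b−1) on (0.89, 0.85) = 0.74
  (E ∨ ¬A) ∨ (C ∧ E) = min(1, a+b) on (1.00, 0.74) = 1.00
  → value = 1.0000
|0.9748 − 1.0000| = 0.025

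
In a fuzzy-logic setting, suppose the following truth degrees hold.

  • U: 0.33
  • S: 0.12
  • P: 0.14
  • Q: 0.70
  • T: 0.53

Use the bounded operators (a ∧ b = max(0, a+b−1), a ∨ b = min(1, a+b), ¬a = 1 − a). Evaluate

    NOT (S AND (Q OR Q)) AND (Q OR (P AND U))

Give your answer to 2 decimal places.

0.58

Q OR Q = min(1, a+b) on (0.70, 0.70) = 1.00
S AND (Q OR Q) = max(0, a+b−1) on (0.12, 1.00) = 0.12
NOT (S AND (Q OR Q)) = 1 − 0.12 = 0.88
P AND U = max(0, a+b−1) on (0.14, 0.33) = 0.00
Q OR (P AND U) = min(1, a+b) on (0.70, 0.00) = 0.70
NOT (S AND (Q OR Q)) AND (Q OR (P AND U)) = max(0, a+b−1) on (0.88, 0.70) = 0.58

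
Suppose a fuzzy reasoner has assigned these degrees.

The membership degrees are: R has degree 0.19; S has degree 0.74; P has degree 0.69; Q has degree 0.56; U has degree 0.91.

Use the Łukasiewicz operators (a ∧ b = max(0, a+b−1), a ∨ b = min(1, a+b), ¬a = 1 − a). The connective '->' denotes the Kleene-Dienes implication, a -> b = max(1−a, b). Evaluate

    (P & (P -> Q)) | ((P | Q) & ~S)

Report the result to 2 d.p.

0.51

P -> Q  [Kleene-Dienes: max(1−a, b)] with a=0.69, b=0.56 → 0.56
P & (P -> Q) = max(0, a+b−1) on (0.69, 0.56) = 0.25
P | Q = min(1, a+b) on (0.69, 0.56) = 1.00
~S = 1 − 0.74 = 0.26
(P | Q) & ~S = max(0, a+b−1) on (1.00, 0.26) = 0.26
(P & (P -> Q)) | ((P | Q) & ~S) = min(1, a+b) on (0.25, 0.26) = 0.51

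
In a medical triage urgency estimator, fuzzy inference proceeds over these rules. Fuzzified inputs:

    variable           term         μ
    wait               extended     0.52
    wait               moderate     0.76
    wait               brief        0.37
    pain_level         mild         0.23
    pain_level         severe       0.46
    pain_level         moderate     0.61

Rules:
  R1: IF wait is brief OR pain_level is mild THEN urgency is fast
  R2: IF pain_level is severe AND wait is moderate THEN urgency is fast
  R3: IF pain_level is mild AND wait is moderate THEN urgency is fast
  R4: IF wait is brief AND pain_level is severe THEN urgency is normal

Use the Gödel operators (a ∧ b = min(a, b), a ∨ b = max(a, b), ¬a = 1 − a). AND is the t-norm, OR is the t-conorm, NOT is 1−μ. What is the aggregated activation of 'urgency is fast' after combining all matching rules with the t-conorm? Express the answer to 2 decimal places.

0.46

R1: brief=0.37, mild=0.23; OR[max(a, b)] → w = 0.37
R2: severe=0.46, moderate=0.76; AND[min(a, b)] → w = 0.46
R3: mild=0.23, moderate=0.76; AND[min(a, b)] → w = 0.23
R4: brief=0.37, severe=0.46; AND[min(a, b)] → w = 0.37
Rules with consequent 'fast': {R1, R2, R3} → strengths 0.37, 0.46, 0.23
Aggregate via t-conorm [max(a, b)]: 0.46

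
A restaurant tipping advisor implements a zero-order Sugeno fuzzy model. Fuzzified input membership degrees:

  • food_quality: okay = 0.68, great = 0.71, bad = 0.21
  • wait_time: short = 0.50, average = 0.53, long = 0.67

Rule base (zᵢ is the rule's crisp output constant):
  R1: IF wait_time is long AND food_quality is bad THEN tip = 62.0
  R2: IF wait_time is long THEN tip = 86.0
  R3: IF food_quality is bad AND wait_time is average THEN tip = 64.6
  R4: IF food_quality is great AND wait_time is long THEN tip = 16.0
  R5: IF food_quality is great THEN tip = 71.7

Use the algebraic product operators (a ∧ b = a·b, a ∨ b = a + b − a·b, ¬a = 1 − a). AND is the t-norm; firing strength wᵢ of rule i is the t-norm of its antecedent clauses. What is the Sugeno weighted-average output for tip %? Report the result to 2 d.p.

62.65

R1 (z=62.0): long=0.67, bad=0.21; AND[a·b] → w = 0.1407
R2 (z=86.0): long=0.67 → w = 0.6700
R3 (z=64.6): bad=0.21, average=0.53; AND[a·b] → w = 0.1113
R4 (z=16.0): great=0.71, long=0.67; AND[a·b] → w = 0.4757
R5 (z=71.7): great=0.71 → w = 0.7100
Weighted average = (0.1407·62.0 + 0.6700·86.0 + 0.1113·64.6 + 0.4757·16.0 + 0.7100·71.7) / (0.1407 + 0.6700 + 0.1113 + 0.4757 + 0.7100)
  = 132.0516 / 2.1077 = 62.65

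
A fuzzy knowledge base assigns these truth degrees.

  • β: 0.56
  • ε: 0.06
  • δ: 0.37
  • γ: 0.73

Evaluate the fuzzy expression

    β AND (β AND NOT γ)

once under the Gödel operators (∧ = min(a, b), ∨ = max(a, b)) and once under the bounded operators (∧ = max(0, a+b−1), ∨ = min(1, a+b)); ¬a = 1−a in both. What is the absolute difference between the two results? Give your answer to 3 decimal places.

0.270

Under Gödel:
  NOT γ = 1 − 0.73 = 0.27
  β AND NOT γ = min(a, b) on (0.56, 0.27) = 0.27
  β AND (β AND NOT γ) = min(a, b) on (0.56, 0.27) = 0.27
  → value = 0.2700
Under bounded:
  NOT γ = 1 − 0.73 = 0.27
  β AND NOT γ = max(0, a+b−1) on (0.56, 0.27) = 0.00
  β AND (β AND NOT γ) = max(0, a+b−1) on (0.56, 0.00) = 0.00
  → value = 0.0000
|0.2700 − 0.0000| = 0.270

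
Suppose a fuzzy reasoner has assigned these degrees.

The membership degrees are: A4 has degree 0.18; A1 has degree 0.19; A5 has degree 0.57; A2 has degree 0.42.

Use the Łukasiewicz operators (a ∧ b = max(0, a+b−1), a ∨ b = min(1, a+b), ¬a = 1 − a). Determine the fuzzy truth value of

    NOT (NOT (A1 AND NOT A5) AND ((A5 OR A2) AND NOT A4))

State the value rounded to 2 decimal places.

NOT A5 = 1 − 0.57 = 0.43
A1 AND NOT A5 = max(0, a+b−1) on (0.19, 0.43) = 0.00
NOT (A1 AND NOT A5) = 1 − 0.00 = 1.00
A5 OR A2 = min(1, a+b) on (0.57, 0.42) = 0.99
NOT A4 = 1 − 0.18 = 0.82
(A5 OR A2) AND NOT A4 = max(0, a+b−1) on (0.99, 0.82) = 0.81
NOT (A1 AND NOT A5) AND ((A5 OR A2) AND NOT A4) = max(0, a+b−1) on (1.00, 0.81) = 0.81
NOT (NOT (A1 AND NOT A5) AND ((A5 OR A2) AND NOT A4)) = 1 − 0.81 = 0.19

0.19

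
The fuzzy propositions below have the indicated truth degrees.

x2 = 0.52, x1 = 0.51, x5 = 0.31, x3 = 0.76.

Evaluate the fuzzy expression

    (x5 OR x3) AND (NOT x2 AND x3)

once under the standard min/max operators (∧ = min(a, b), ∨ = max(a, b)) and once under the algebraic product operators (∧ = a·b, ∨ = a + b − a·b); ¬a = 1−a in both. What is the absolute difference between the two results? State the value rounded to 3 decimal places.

Under standard min/max:
  x5 OR x3 = max(a, b) on (0.31, 0.76) = 0.76
  NOT x2 = 1 − 0.52 = 0.48
  NOT x2 AND x3 = min(a, b) on (0.48, 0.76) = 0.48
  (x5 OR x3) AND (NOT x2 AND x3) = min(a, b) on (0.76, 0.48) = 0.48
  → value = 0.4800
Under algebraic product:
  x5 OR x3 = a + b − a·b on (0.3100, 0.7600) = 0.8344
  NOT x2 = 1 − 0.5200 = 0.4800
  NOT x2 AND x3 = a·b on (0.4800, 0.7600) = 0.3648
  (x5 OR x3) AND (NOT x2 AND x3) = a·b on (0.8344, 0.3648) = 0.3044
  → value = 0.3044
|0.4800 − 0.3044| = 0.176

0.176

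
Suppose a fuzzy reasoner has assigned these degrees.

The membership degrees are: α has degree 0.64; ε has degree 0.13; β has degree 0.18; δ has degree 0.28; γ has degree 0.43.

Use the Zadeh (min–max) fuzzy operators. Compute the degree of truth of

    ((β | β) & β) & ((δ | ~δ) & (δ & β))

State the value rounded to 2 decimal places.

β | β = max(a, b) on (0.18, 0.18) = 0.18
(β | β) & β = min(a, b) on (0.18, 0.18) = 0.18
~δ = 1 − 0.28 = 0.72
δ | ~δ = max(a, b) on (0.28, 0.72) = 0.72
δ & β = min(a, b) on (0.28, 0.18) = 0.18
(δ | ~δ) & (δ & β) = min(a, b) on (0.72, 0.18) = 0.18
((β | β) & β) & ((δ | ~δ) & (δ & β)) = min(a, b) on (0.18, 0.18) = 0.18

0.18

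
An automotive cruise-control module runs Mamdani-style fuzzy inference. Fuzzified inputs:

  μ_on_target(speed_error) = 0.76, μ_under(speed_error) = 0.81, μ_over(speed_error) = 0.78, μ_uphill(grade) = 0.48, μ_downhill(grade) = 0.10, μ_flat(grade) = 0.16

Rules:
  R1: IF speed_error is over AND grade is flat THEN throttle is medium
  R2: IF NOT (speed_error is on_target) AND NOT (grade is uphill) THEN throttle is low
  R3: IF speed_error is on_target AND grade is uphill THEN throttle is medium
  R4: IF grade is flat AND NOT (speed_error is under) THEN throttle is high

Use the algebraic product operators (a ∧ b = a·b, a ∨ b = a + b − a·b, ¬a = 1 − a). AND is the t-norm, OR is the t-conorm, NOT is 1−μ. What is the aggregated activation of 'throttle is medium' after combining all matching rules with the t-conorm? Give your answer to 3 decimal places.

R1: over=0.78, flat=0.16; AND[a·b] → w = 0.1248
R2: ¬on_target=1−0.76=0.24, ¬uphill=1−0.48=0.52; AND[a·b] → w = 0.1248
R3: on_target=0.76, uphill=0.48; AND[a·b] → w = 0.3648
R4: flat=0.16, ¬under=1−0.81=0.19; AND[a·b] → w = 0.0304
Rules with consequent 'medium': {R1, R3} → strengths 0.1248, 0.3648
Aggregate via t-conorm [a + b − a·b]: 0.4441

0.444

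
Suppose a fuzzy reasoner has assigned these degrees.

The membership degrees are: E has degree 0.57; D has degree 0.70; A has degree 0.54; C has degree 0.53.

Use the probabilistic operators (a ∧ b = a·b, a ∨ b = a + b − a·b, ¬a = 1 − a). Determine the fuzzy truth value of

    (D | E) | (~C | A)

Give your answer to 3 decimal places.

0.969

D | E = a + b − a·b on (0.7000, 0.5700) = 0.8710
~C = 1 − 0.5300 = 0.4700
~C | A = a + b − a·b on (0.4700, 0.5400) = 0.7562
(D | E) | (~C | A) = a + b − a·b on (0.8710, 0.7562) = 0.9685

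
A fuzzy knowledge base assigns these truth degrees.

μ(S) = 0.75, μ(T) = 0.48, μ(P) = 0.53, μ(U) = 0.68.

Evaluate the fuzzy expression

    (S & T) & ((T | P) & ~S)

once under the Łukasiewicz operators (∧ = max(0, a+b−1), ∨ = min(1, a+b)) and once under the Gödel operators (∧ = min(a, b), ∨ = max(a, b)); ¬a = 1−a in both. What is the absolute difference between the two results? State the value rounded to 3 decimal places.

Under Łukasiewicz:
  S & T = max(0, a+b−1) on (0.75, 0.48) = 0.23
  T | P = min(1, a+b) on (0.48, 0.53) = 1.00
  ~S = 1 − 0.75 = 0.25
  (T | P) & ~S = max(0, a+b−1) on (1.00, 0.25) = 0.25
  (S & T) & ((T | P) & ~S) = max(0, a+b−1) on (0.23, 0.25) = 0.00
  → value = 0.0000
Under Gödel:
  S & T = min(a, b) on (0.75, 0.48) = 0.48
  T | P = max(a, b) on (0.48, 0.53) = 0.53
  ~S = 1 − 0.75 = 0.25
  (T | P) & ~S = min(a, b) on (0.53, 0.25) = 0.25
  (S & T) & ((T | P) & ~S) = min(a, b) on (0.48, 0.25) = 0.25
  → value = 0.2500
|0.0000 − 0.2500| = 0.250

0.250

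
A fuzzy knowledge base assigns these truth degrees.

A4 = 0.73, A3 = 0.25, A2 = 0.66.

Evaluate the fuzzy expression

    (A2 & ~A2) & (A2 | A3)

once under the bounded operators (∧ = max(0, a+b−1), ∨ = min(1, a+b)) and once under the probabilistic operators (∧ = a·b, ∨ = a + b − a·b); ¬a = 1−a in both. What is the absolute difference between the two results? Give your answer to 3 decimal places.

0.167

Under bounded:
  ~A2 = 1 − 0.66 = 0.34
  A2 & ~A2 = max(0, a+b−1) on (0.66, 0.34) = 0.00
  A2 | A3 = min(1, a+b) on (0.66, 0.25) = 0.91
  (A2 & ~A2) & (A2 | A3) = max(0, a+b−1) on (0.00, 0.91) = 0.00
  → value = 0.0000
Under probabilistic:
  ~A2 = 1 − 0.6600 = 0.3400
  A2 & ~A2 = a·b on (0.6600, 0.3400) = 0.2244
  A2 | A3 = a + b − a·b on (0.6600, 0.2500) = 0.7450
  (A2 & ~A2) & (A2 | A3) = a·b on (0.2244, 0.7450) = 0.1672
  → value = 0.1672
|0.0000 − 0.1672| = 0.167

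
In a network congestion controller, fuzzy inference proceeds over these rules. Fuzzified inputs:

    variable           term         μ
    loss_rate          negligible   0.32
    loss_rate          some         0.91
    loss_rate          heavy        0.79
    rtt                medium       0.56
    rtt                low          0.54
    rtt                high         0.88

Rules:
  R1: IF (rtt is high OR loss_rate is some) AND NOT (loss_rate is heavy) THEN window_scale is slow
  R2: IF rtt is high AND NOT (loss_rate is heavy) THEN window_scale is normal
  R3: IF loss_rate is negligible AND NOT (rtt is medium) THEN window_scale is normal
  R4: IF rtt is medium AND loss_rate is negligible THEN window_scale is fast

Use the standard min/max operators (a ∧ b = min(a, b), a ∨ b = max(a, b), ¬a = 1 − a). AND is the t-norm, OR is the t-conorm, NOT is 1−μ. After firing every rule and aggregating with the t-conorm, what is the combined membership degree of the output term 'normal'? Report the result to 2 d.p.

R1: (high=0.88 OR some=0.91) = 0.91; AND[min(a, b)] with ¬heavy=1−0.79=0.21 → w = 0.21
R2: high=0.88, ¬heavy=1−0.79=0.21; AND[min(a, b)] → w = 0.21
R3: negligible=0.32, ¬medium=1−0.56=0.44; AND[min(a, b)] → w = 0.32
R4: medium=0.56, negligible=0.32; AND[min(a, b)] → w = 0.32
Rules with consequent 'normal': {R2, R3} → strengths 0.21, 0.32
Aggregate via t-conorm [max(a, b)]: 0.32

0.32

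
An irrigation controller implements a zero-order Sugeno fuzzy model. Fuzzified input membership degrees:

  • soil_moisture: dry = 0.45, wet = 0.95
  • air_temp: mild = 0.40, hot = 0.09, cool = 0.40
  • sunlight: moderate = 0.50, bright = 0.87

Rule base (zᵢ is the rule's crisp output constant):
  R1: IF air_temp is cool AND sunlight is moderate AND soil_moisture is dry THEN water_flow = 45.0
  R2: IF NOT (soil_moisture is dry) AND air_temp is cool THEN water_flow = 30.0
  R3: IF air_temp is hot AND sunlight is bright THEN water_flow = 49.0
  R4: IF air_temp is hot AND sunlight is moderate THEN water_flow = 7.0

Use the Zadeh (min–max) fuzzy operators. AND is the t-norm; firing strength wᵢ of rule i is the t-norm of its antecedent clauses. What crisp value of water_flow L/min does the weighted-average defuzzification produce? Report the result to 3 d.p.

R1 (z=45.0): cool=0.40, moderate=0.50, dry=0.45; AND[min(a, b)] → w = 0.40
R2 (z=30.0): ¬dry=1−0.45=0.55, cool=0.40; AND[min(a, b)] → w = 0.40
R3 (z=49.0): hot=0.09, bright=0.87; AND[min(a, b)] → w = 0.09
R4 (z=7.0): hot=0.09, moderate=0.50; AND[min(a, b)] → w = 0.09
Weighted average = (0.40·45.0 + 0.40·30.0 + 0.09·49.0 + 0.09·7.0) / (0.40 + 0.40 + 0.09 + 0.09)
  = 35.0400 / 0.9800 = 35.755

35.755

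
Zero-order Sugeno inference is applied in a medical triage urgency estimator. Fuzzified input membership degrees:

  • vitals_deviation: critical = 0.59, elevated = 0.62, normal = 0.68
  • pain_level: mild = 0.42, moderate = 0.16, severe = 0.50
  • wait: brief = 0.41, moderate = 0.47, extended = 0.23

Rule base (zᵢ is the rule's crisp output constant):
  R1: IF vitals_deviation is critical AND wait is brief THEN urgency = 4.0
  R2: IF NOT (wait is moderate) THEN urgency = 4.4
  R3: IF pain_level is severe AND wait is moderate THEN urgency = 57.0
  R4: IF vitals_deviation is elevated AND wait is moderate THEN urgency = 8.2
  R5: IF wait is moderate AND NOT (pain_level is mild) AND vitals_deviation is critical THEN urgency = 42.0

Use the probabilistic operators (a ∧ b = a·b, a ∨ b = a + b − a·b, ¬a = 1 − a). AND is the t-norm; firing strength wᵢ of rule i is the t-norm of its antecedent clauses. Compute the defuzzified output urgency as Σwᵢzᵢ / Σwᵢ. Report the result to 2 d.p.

17.71

R1 (z=4.0): critical=0.59, brief=0.41; AND[a·b] → w = 0.2419
R2 (z=4.4): ¬moderate=1−0.47=0.53 → w = 0.5300
R3 (z=57.0): severe=0.50, moderate=0.47; AND[a·b] → w = 0.2350
R4 (z=8.2): elevated=0.62, moderate=0.47; AND[a·b] → w = 0.2914
R5 (z=42.0): moderate=0.47, ¬mild=1−0.42=0.58, critical=0.59; AND[a·b] → w = 0.1608
Weighted average = (0.2419·4.0 + 0.5300·4.4 + 0.2350·57.0 + 0.2914·8.2 + 0.1608·42.0) / (0.2419 + 0.5300 + 0.2350 + 0.2914 + 0.1608)
  = 25.8391 / 1.4591 = 17.71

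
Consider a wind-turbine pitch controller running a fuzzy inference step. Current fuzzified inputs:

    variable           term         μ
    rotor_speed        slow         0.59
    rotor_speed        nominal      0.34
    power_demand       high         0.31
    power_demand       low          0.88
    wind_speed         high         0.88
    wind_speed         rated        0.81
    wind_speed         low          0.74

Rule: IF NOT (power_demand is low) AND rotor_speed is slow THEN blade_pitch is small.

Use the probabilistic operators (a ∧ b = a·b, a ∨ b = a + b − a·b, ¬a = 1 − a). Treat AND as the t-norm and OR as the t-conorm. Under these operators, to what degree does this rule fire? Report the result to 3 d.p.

firing strength: ¬low=1−0.88=0.12, slow=0.59; AND[a·b] → w = 0.0708

0.071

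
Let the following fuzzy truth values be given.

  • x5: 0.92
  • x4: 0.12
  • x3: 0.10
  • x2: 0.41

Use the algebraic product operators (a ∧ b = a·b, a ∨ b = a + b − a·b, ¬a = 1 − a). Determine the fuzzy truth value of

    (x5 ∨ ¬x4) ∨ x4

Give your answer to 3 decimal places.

0.992

¬x4 = 1 − 0.1200 = 0.8800
x5 ∨ ¬x4 = a + b − a·b on (0.9200, 0.8800) = 0.9904
(x5 ∨ ¬x4) ∨ x4 = a + b − a·b on (0.9904, 0.1200) = 0.9916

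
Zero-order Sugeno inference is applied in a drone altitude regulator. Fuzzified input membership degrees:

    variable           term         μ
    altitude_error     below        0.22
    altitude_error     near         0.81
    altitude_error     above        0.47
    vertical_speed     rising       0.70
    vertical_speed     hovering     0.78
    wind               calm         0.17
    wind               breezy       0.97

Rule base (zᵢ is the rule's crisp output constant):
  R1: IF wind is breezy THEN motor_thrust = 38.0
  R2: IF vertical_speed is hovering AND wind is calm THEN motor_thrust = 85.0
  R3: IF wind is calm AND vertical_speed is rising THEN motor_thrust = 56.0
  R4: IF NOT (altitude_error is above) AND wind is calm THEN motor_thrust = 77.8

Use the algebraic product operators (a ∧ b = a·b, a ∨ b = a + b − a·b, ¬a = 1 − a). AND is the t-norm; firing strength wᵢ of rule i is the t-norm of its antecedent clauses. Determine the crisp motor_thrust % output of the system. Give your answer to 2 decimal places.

R1 (z=38.0): breezy=0.97 → w = 0.9700
R2 (z=85.0): hovering=0.78, calm=0.17; AND[a·b] → w = 0.1326
R3 (z=56.0): calm=0.17, rising=0.70; AND[a·b] → w = 0.1190
R4 (z=77.8): ¬above=1−0.47=0.53, calm=0.17; AND[a·b] → w = 0.0901
Weighted average = (0.9700·38.0 + 0.1326·85.0 + 0.1190·56.0 + 0.0901·77.8) / (0.9700 + 0.1326 + 0.1190 + 0.0901)
  = 61.8048 / 1.3117 = 47.12

47.12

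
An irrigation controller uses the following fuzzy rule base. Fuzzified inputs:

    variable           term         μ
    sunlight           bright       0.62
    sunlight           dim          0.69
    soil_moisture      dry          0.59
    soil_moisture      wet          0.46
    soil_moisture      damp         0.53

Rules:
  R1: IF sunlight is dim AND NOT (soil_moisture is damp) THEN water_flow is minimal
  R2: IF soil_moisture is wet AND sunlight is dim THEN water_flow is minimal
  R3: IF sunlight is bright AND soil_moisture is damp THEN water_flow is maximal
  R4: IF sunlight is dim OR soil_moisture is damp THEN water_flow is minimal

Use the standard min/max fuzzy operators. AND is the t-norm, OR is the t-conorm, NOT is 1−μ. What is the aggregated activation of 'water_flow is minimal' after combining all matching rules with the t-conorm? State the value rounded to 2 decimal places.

0.69

R1: dim=0.69, ¬damp=1−0.53=0.47; AND[min(a, b)] → w = 0.47
R2: wet=0.46, dim=0.69; AND[min(a, b)] → w = 0.46
R3: bright=0.62, damp=0.53; AND[min(a, b)] → w = 0.53
R4: dim=0.69, damp=0.53; OR[max(a, b)] → w = 0.69
Rules with consequent 'minimal': {R1, R2, R4} → strengths 0.47, 0.46, 0.69
Aggregate via t-conorm [max(a, b)]: 0.69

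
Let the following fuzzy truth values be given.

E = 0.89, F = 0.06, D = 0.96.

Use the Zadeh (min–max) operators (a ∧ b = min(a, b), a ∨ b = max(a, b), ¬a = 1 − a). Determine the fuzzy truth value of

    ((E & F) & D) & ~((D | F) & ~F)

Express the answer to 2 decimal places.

E & F = min(a, b) on (0.89, 0.06) = 0.06
(E & F) & D = min(a, b) on (0.06, 0.96) = 0.06
D | F = max(a, b) on (0.96, 0.06) = 0.96
~F = 1 − 0.06 = 0.94
(D | F) & ~F = min(a, b) on (0.96, 0.94) = 0.94
~((D | F) & ~F) = 1 − 0.94 = 0.06
((E & F) & D) & ~((D | F) & ~F) = min(a, b) on (0.06, 0.06) = 0.06

0.06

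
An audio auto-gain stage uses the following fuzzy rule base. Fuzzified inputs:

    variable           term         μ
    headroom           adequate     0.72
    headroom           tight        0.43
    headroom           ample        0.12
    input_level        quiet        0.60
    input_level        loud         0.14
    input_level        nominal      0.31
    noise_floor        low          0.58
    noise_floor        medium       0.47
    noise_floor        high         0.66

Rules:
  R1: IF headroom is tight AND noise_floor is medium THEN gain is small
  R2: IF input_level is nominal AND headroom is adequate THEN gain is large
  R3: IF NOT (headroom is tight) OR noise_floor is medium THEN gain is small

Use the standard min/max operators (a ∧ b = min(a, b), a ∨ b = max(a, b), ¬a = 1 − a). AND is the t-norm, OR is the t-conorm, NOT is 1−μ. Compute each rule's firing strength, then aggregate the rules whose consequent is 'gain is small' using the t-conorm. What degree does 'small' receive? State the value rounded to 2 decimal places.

R1: tight=0.43, medium=0.47; AND[min(a, b)] → w = 0.43
R2: nominal=0.31, adequate=0.72; AND[min(a, b)] → w = 0.31
R3: ¬tight=1−0.43=0.57, medium=0.47; OR[max(a, b)] → w = 0.57
Rules with consequent 'small': {R1, R3} → strengths 0.43, 0.57
Aggregate via t-conorm [max(a, b)]: 0.57

0.57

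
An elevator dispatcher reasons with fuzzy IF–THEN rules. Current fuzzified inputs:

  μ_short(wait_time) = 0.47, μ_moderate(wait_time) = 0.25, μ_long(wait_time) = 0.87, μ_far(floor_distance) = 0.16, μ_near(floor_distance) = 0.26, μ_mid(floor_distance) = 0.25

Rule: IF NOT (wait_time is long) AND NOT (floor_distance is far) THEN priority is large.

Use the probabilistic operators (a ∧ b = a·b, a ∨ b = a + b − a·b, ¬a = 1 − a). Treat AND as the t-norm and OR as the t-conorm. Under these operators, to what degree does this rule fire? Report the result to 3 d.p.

firing strength: ¬long=1−0.87=0.13, ¬far=1−0.16=0.84; AND[a·b] → w = 0.1092

0.109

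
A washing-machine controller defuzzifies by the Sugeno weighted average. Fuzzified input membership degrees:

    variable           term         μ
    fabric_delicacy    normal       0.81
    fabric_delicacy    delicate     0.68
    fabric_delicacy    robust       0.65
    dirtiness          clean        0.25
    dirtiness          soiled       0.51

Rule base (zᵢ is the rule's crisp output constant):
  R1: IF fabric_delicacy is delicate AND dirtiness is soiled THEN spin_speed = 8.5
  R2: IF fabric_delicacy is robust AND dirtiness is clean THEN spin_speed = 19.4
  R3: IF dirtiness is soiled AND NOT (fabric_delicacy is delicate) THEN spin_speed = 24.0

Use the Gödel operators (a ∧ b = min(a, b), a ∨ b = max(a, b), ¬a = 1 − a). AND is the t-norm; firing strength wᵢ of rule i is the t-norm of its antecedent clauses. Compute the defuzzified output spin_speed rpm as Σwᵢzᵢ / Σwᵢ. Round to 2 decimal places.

R1 (z=8.5): delicate=0.68, soiled=0.51; AND[min(a, b)] → w = 0.51
R2 (z=19.4): robust=0.65, clean=0.25; AND[min(a, b)] → w = 0.25
R3 (z=24.0): soiled=0.51, ¬delicate=1−0.68=0.32; AND[min(a, b)] → w = 0.32
Weighted average = (0.51·8.5 + 0.25·19.4 + 0.32·24.0) / (0.51 + 0.25 + 0.32)
  = 16.8650 / 1.0800 = 15.62

15.62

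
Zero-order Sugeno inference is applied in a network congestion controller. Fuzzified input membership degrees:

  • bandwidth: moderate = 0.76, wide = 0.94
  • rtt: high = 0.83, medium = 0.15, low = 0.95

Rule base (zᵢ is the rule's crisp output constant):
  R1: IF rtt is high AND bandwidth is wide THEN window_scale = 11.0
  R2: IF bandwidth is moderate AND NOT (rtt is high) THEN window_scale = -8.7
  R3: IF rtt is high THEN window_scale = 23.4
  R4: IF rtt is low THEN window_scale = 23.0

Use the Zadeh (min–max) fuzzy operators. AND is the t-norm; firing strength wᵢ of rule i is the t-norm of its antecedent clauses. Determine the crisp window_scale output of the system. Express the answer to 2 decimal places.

R1 (z=11.0): high=0.83, wide=0.94; AND[min(a, b)] → w = 0.83
R2 (z=-8.7): moderate=0.76, ¬high=1−0.83=0.17; AND[min(a, b)] → w = 0.17
R3 (z=23.4): high=0.83 → w = 0.83
R4 (z=23.0): low=0.95 → w = 0.95
Weighted average = (0.83·11.0 + 0.17·-8.7 + 0.83·23.4 + 0.95·23.0) / (0.83 + 0.17 + 0.83 + 0.95)
  = 48.9230 / 2.7800 = 17.60

17.60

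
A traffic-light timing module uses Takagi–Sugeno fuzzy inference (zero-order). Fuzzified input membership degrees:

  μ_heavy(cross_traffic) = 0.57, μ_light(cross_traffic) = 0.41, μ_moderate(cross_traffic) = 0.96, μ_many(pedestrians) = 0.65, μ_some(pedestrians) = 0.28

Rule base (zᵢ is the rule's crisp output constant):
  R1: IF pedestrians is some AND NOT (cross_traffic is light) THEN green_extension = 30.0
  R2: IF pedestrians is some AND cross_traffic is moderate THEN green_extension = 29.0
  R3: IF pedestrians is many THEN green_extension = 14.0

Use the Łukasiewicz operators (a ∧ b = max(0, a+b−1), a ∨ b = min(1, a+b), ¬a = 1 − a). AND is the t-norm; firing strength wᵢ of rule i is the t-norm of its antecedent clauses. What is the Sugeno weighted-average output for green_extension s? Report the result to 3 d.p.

R1 (z=30.0): some=0.28, ¬light=1−0.41=0.59; AND[max(0, a+b−1)] → w = 0.00
R2 (z=29.0): some=0.28, moderate=0.96; AND[max(0, a+b−1)] → w = 0.24
R3 (z=14.0): many=0.65 → w = 0.65
Weighted average = (0.00·30.0 + 0.24·29.0 + 0.65·14.0) / (0.00 + 0.24 + 0.65)
  = 16.0600 / 0.8900 = 18.045

18.045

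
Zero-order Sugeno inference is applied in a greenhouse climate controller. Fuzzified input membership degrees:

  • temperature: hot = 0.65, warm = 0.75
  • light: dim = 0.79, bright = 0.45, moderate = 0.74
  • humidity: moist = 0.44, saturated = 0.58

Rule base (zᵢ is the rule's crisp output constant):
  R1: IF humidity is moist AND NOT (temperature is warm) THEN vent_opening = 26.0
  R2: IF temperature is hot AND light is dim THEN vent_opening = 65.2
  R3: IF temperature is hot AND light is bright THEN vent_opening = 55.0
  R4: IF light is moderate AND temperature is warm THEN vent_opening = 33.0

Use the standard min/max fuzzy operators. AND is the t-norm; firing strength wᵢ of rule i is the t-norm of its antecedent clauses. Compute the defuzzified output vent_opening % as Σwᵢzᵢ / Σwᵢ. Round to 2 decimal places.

46.91

R1 (z=26.0): moist=0.44, ¬warm=1−0.75=0.25; AND[min(a, b)] → w = 0.25
R2 (z=65.2): hot=0.65, dim=0.79; AND[min(a, b)] → w = 0.65
R3 (z=55.0): hot=0.65, bright=0.45; AND[min(a, b)] → w = 0.45
R4 (z=33.0): moderate=0.74, warm=0.75; AND[min(a, b)] → w = 0.74
Weighted average = (0.25·26.0 + 0.65·65.2 + 0.45·55.0 + 0.74·33.0) / (0.25 + 0.65 + 0.45 + 0.74)
  = 98.0500 / 2.0900 = 46.91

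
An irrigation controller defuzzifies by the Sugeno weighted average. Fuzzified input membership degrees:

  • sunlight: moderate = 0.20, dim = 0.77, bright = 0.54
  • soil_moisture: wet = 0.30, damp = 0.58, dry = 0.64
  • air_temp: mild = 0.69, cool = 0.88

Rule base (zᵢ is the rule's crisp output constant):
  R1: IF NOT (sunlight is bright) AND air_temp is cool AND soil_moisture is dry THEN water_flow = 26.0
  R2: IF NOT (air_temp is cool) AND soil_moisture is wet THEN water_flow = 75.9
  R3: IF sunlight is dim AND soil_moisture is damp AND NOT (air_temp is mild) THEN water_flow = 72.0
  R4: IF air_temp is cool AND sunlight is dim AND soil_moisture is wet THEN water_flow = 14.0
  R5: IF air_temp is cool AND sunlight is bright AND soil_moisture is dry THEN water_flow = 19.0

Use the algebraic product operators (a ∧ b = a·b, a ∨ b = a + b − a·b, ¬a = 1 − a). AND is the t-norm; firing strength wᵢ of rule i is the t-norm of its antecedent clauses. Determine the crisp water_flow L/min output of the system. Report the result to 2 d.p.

29.82

R1 (z=26.0): ¬bright=1−0.54=0.46, cool=0.88, dry=0.64; AND[a·b] → w = 0.2591
R2 (z=75.9): ¬cool=1−0.88=0.12, wet=0.30; AND[a·b] → w = 0.0360
R3 (z=72.0): dim=0.77, damp=0.58, ¬mild=1−0.69=0.31; AND[a·b] → w = 0.1384
R4 (z=14.0): cool=0.88, dim=0.77, wet=0.30; AND[a·b] → w = 0.2033
R5 (z=19.0): cool=0.88, bright=0.54, dry=0.64; AND[a·b] → w = 0.3041
Weighted average = (0.2591·26.0 + 0.0360·75.9 + 0.1384·72.0 + 0.2033·14.0 + 0.3041·19.0) / (0.2591 + 0.0360 + 0.1384 + 0.2033 + 0.3041)
  = 28.0607 / 0.9409 = 29.82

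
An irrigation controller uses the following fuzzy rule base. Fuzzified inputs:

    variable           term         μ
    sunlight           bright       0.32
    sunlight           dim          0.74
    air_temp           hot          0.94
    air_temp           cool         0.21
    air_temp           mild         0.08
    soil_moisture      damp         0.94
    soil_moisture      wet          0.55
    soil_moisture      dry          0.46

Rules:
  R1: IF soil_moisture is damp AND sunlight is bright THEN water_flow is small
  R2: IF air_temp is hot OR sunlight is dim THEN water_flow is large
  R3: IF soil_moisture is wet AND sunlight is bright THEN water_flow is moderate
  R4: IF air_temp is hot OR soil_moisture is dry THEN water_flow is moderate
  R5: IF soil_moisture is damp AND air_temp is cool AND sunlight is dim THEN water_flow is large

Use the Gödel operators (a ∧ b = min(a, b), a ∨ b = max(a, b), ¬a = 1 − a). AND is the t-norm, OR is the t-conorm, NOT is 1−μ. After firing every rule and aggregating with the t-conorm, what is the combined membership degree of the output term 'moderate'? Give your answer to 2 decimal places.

R1: damp=0.94, bright=0.32; AND[min(a, b)] → w = 0.32
R2: hot=0.94, dim=0.74; OR[max(a, b)] → w = 0.94
R3: wet=0.55, bright=0.32; AND[min(a, b)] → w = 0.32
R4: hot=0.94, dry=0.46; OR[max(a, b)] → w = 0.94
R5: damp=0.94, cool=0.21, dim=0.74; AND[min(a, b)] → w = 0.21
Rules with consequent 'moderate': {R3, R4} → strengths 0.32, 0.94
Aggregate via t-conorm [max(a, b)]: 0.94

0.94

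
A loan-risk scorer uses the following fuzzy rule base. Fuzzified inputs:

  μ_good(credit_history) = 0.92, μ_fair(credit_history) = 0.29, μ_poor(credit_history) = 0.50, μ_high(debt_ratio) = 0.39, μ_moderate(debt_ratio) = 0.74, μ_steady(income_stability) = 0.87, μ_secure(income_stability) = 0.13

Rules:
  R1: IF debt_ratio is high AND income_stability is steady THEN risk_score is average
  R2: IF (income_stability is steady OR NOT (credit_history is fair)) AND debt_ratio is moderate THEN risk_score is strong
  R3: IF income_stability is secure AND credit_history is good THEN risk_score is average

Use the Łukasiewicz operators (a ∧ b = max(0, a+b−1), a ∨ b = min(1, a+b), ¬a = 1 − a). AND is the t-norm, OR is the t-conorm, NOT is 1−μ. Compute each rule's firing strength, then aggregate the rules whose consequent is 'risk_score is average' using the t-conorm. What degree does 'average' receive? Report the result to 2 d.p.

0.31

R1: high=0.39, steady=0.87; AND[max(0, a+b−1)] → w = 0.26
R2: (steady=0.87 OR ¬fair=1−0.29=0.71) = 1.00; AND[max(0, a+b−1)] with moderate=0.74 → w = 0.74
R3: secure=0.13, good=0.92; AND[max(0, a+b−1)] → w = 0.05
Rules with consequent 'average': {R1, R3} → strengths 0.26, 0.05
Aggregate via t-conorm [min(1, a+b)]: 0.31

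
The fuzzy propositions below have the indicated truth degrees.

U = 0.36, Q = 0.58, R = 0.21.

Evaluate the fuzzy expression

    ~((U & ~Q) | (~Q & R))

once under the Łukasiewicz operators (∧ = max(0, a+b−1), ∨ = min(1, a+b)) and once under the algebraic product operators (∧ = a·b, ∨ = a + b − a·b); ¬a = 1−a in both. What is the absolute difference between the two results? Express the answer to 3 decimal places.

0.226

Under Łukasiewicz:
  ~Q = 1 − 0.58 = 0.42
  U & ~Q = max(0, a+b−1) on (0.36, 0.42) = 0.00
  ~Q = 1 − 0.58 = 0.42
  ~Q & R = max(0, a+b−1) on (0.42, 0.21) = 0.00
  (U & ~Q) | (~Q & R) = min(1, a+b) on (0.00, 0.00) = 0.00
  ~((U & ~Q) | (~Q & R)) = 1 − 0.00 = 1.00
  → value = 1.0000
Under algebraic product:
  ~Q = 1 − 0.5800 = 0.4200
  U & ~Q = a·b on (0.3600, 0.4200) = 0.1512
  ~Q = 1 − 0.5800 = 0.4200
  ~Q & R = a·b on (0.4200, 0.2100) = 0.0882
  (U & ~Q) | (~Q & R) = a + b − a·b on (0.1512, 0.0882) = 0.2261
  ~((U & ~Q) | (~Q & R)) = 1 − 0.2261 = 0.7739
  → value = 0.7739
|1.0000 − 0.7739| = 0.226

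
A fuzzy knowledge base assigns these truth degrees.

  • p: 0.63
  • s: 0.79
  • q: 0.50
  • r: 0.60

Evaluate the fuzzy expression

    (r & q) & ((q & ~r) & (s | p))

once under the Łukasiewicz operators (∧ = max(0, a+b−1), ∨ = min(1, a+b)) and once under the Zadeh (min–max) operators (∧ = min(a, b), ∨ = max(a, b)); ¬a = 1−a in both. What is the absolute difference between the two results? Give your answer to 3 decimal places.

Under Łukasiewicz:
  r & q = max(0, a+b−1) on (0.60, 0.50) = 0.10
  ~r = 1 − 0.60 = 0.40
  q & ~r = max(0, a+b−1) on (0.50, 0.40) = 0.00
  s | p = min(1, a+b) on (0.79, 0.63) = 1.00
  (q & ~r) & (s | p) = max(0, a+b−1) on (0.00, 1.00) = 0.00
  (r & q) & ((q & ~r) & (s | p)) = max(0, a+b−1) on (0.10, 0.00) = 0.00
  → value = 0.0000
Under Zadeh (min–max):
  r & q = min(a, b) on (0.60, 0.50) = 0.50
  ~r = 1 − 0.60 = 0.40
  q & ~r = min(a, b) on (0.50, 0.40) = 0.40
  s | p = max(a, b) on (0.79, 0.63) = 0.79
  (q & ~r) & (s | p) = min(a, b) on (0.40, 0.79) = 0.40
  (r & q) & ((q & ~r) & (s | p)) = min(a, b) on (0.50, 0.40) = 0.40
  → value = 0.4000
|0.0000 − 0.4000| = 0.400

0.400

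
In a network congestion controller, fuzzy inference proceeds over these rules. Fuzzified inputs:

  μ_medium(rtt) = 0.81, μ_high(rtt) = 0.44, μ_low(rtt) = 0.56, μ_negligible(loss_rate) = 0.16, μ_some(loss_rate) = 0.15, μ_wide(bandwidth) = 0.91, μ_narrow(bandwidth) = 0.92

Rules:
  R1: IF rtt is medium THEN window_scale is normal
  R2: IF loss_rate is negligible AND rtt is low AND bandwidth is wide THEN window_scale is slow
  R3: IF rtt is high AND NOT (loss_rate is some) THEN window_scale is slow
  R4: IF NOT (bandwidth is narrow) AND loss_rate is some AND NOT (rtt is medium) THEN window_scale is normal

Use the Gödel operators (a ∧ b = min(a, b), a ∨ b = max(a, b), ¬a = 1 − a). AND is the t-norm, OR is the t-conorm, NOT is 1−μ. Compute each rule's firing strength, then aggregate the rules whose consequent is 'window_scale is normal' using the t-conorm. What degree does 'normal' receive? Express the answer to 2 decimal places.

R1: medium=0.81 → w = 0.81
R2: negligible=0.16, low=0.56, wide=0.91; AND[min(a, b)] → w = 0.16
R3: high=0.44, ¬some=1−0.15=0.85; AND[min(a, b)] → w = 0.44
R4: ¬narrow=1−0.92=0.08, some=0.15, ¬medium=1−0.81=0.19; AND[min(a, b)] → w = 0.08
Rules with consequent 'normal': {R1, R4} → strengths 0.81, 0.08
Aggregate via t-conorm [max(a, b)]: 0.81

0.81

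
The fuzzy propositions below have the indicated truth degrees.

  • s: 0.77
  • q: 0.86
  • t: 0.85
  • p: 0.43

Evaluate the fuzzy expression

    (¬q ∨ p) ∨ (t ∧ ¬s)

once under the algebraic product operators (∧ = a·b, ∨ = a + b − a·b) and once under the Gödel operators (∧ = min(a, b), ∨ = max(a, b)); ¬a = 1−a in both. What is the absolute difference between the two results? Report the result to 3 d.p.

Under algebraic product:
  ¬q = 1 − 0.8600 = 0.1400
  ¬q ∨ p = a + b − a·b on (0.1400, 0.4300) = 0.5098
  ¬s = 1 − 0.7700 = 0.2300
  t ∧ ¬s = a·b on (0.8500, 0.2300) = 0.1955
  (¬q ∨ p) ∨ (t ∧ ¬s) = a + b − a·b on (0.5098, 0.1955) = 0.6056
  → value = 0.6056
Under Gödel:
  ¬q = 1 − 0.86 = 0.14
  ¬q ∨ p = max(a, b) on (0.14, 0.43) = 0.43
  ¬s = 1 − 0.77 = 0.23
  t ∧ ¬s = min(a, b) on (0.85, 0.23) = 0.23
  (¬q ∨ p) ∨ (t ∧ ¬s) = max(a, b) on (0.43, 0.23) = 0.43
  → value = 0.4300
|0.6056 − 0.4300| = 0.176

0.176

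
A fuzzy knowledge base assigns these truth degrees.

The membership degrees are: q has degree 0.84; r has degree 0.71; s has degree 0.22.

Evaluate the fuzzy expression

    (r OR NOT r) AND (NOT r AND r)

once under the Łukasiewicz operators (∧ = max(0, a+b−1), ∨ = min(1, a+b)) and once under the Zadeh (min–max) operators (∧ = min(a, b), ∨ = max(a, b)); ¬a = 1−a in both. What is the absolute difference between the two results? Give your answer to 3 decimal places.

Under Łukasiewicz:
  NOT r = 1 − 0.71 = 0.29
  r OR NOT r = min(1, a+b) on (0.71, 0.29) = 1.00
  NOT r = 1 − 0.71 = 0.29
  NOT r AND r = max(0, a+b−1) on (0.29, 0.71) = 0.00
  (r OR NOT r) AND (NOT r AND r) = max(0, a+b−1) on (1.00, 0.00) = 0.00
  → value = 0.0000
Under Zadeh (min–max):
  NOT r = 1 − 0.71 = 0.29
  r OR NOT r = max(a, b) on (0.71, 0.29) = 0.71
  NOT r = 1 − 0.71 = 0.29
  NOT r AND r = min(a, b) on (0.29, 0.71) = 0.29
  (r OR NOT r) AND (NOT r AND r) = min(a, b) on (0.71, 0.29) = 0.29
  → value = 0.2900
|0.0000 − 0.2900| = 0.290

0.290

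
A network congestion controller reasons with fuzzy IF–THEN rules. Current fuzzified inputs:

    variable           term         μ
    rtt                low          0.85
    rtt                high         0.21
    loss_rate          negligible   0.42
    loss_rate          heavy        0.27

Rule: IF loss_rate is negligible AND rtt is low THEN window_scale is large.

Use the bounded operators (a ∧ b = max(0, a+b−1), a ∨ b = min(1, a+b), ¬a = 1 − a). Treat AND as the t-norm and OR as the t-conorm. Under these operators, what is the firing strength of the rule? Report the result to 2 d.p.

firing strength: negligible=0.42, low=0.85; AND[max(0, a+b−1)] → w = 0.27

0.27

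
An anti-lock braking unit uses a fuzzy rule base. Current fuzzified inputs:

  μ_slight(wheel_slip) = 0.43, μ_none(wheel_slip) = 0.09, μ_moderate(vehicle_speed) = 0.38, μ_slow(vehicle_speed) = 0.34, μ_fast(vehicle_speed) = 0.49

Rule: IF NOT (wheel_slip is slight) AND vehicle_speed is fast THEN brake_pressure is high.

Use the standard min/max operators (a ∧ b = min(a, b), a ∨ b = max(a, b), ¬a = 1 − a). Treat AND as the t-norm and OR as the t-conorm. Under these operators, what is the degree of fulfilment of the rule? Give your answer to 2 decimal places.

0.49

firing strength: ¬slight=1−0.43=0.57, fast=0.49; AND[min(a, b)] → w = 0.49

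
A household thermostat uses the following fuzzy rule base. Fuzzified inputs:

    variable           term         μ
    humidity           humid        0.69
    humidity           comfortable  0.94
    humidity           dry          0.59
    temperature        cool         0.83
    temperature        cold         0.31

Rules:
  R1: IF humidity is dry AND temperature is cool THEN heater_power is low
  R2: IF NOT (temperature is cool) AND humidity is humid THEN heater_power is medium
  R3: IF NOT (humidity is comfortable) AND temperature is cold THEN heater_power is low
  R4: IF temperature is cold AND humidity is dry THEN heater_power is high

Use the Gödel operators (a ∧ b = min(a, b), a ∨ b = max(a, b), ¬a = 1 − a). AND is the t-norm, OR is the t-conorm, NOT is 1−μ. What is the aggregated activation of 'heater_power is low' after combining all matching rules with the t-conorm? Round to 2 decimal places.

0.59

R1: dry=0.59, cool=0.83; AND[min(a, b)] → w = 0.59
R2: ¬cool=1−0.83=0.17, humid=0.69; AND[min(a, b)] → w = 0.17
R3: ¬comfortable=1−0.94=0.06, cold=0.31; AND[min(a, b)] → w = 0.06
R4: cold=0.31, dry=0.59; AND[min(a, b)] → w = 0.31
Rules with consequent 'low': {R1, R3} → strengths 0.59, 0.06
Aggregate via t-conorm [max(a, b)]: 0.59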